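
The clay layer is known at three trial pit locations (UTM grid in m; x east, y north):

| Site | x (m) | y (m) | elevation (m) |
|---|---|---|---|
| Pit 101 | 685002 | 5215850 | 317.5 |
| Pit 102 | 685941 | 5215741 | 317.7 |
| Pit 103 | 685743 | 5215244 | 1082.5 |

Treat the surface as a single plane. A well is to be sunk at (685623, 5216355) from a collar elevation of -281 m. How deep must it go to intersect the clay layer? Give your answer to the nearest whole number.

Let the plane be z = a·x + b·y + c.
Pit 102−Pit 101: 939a − 109b = 0.2;  Pit 103−Pit 101: 741a − 606b = 765.
Solving gives a = −0.17052994, b = −1.47089552.
Then c = 317.5 − a·685002 − b·5215850 = 7789101.23.
At (685623, 5216355): z_contact = −116919.2 − 7672713.2 + 7789101.23 = -531.2 m.
Depth below ground = -281 − (-531.2) = 250 m.

250 m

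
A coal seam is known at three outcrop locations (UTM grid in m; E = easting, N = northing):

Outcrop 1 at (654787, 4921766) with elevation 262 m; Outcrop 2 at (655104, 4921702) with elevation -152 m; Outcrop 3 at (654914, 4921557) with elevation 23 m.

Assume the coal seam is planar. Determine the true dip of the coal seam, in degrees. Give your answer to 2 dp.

Let the plane be z = a·E + b·N + c.
Outcrop 2−Outcrop 1: 317a − 64b = −414;  Outcrop 3−Outcrop 1: 127a − 209b = −239.
Solving gives a = −1.22546, b = 0.39888.
Gradient magnitude |∇z| = √(a² + b²) = √(1.50176 + 0.15911) = 1.28875.
True dip = arctan(1.28875) = 52.19°, dipping toward ESE (azimuth ≈ 108°).

52.19°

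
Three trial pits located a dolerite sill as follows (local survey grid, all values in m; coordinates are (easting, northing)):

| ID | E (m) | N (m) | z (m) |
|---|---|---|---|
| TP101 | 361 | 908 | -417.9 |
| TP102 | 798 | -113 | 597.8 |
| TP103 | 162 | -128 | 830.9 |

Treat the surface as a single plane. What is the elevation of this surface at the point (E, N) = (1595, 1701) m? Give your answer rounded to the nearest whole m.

-1741 m

Two edge vectors: TP101→TP102 = (437, -1021, 1015.7), TP101→TP103 = (-199, -1036, 1248.8).
Normal n = (TP101→TP102) × (TP101→TP103) = (-222759.6, -747849.9, -655911).
So ∂z/∂E = −n_x/n_z = −0.33962 and ∂z/∂N = −n_y/n_z = −1.14017.
Intercept c from TP101: -417.9 + 122.60 + 1035.27 = 739.98.
At (1595, 1701): z = −541.7 − 1939.4 + 739.98 = -1741.1 m.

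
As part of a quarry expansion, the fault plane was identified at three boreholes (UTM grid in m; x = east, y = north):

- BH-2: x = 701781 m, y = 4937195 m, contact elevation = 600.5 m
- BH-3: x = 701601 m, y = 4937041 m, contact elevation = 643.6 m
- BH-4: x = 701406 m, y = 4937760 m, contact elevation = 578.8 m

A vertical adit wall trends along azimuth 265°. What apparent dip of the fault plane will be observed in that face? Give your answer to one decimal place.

Two edge vectors: BH-2→BH-3 = (-180, -154, 43.1), BH-2→BH-4 = (-375, 565, -21.7).
Normal n = (BH-2→BH-3) × (BH-2→BH-4) = (-21009.7, -20068.5, -159450).
So ∂z/∂x = −n_x/n_z = −0.13176 and ∂z/∂y = −n_y/n_z = −0.12586.
Unit vector along 265° is (sin 265°, cos 265°) = (-0.9962, -0.0872).
Slope in that direction = a·(-0.9962) + b·(-0.0872) = 0.14223.
Apparent dip = arctan|0.14223| = 8.1° (true dip is 10.3°, so apparent ≤ true as expected).

8.1°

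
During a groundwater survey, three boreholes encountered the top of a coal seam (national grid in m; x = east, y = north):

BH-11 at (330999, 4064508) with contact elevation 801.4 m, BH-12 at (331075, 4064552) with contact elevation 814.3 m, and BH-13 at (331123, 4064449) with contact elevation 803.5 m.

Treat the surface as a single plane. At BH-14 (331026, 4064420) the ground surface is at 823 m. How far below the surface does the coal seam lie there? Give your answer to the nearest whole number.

Let the plane be z = a·x + b·y + c.
BH-12−BH-11: 76a + 44b = 12.9;  BH-13−BH-11: 124a − 59b = 2.1.
Solving gives a = 0.08586519, b = 0.14486922.
Then c = 801.4 − a·330999 − b·4064508 = −616441.98.
At (331026, 4064420): z_contact = 28423.6 + 588809.3 − 616441.98 = 791.0 m.
Depth below ground = 823 − 791.0 = 32 m.

32 m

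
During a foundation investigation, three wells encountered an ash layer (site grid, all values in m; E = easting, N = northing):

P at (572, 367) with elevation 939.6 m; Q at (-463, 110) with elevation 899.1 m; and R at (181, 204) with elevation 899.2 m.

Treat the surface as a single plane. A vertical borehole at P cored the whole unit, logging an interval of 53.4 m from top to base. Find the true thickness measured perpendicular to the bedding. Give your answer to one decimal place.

49.8 m

Two edge vectors: P→Q = (-1035, -257, -40.5), P→R = (-391, -163, -40.4).
Normal n = (P→Q) × (P→R) = (3781.3, -25978.5, 68218).
So ∂z/∂E = −n_x/n_z = −0.05543 and ∂z/∂N = −n_y/n_z = 0.38082.
|∇z| = √(a²+b²) = 0.38483, so dip δ = arctan(0.38483) = 21.05°.
True thickness = vertical thickness × cos δ = 53.4 × cos 21.05° = 49.8 m.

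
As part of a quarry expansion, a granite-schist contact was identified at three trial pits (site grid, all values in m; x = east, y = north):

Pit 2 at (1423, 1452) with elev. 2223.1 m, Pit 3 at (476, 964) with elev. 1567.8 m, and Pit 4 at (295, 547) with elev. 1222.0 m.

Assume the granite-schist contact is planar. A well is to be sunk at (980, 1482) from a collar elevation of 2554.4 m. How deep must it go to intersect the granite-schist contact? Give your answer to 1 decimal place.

461.9 m

Two edge vectors: Pit 2→Pit 3 = (-947, -488, -655.3), Pit 2→Pit 4 = (-1128, -905, -1001.1).
Normal n = (Pit 2→Pit 3) × (Pit 2→Pit 4) = (-104509.7, -208863.3, 306571).
So ∂z/∂x = −n_x/n_z = 0.340899 and ∂z/∂y = −n_y/n_z = 0.681289.
Intercept c from Pit 2: 2223.1 − 485.10 − 989.23 = 748.77.
At (980, 1482): z_contact = 334.08 + 1009.67 + 748.77 = 2092.52 m.
Depth below ground = 2554.4 − 2092.52 = 461.9 m.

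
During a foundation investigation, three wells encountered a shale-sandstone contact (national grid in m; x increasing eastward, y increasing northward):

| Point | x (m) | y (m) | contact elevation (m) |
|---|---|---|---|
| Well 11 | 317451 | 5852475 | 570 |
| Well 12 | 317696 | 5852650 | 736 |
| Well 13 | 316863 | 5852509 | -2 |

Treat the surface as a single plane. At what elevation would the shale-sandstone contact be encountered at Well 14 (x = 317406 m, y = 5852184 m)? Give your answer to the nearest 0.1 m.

638.5 m

Two edge vectors: Well 11→Well 12 = (245, 175, 166), Well 11→Well 13 = (-588, 34, -572).
Normal n = (Well 11→Well 12) × (Well 11→Well 13) = (-105744, 42532, 111230).
So ∂z/∂x = −n_x/n_z = 0.950678774 and ∂z/∂y = −n_y/n_z = −0.382378855.
Intercept c from Well 11: 570 − 301793.93 + 2237862.69 = 1936638.76.
At (317406, 5852184): z = 301751.1 − 2237751.4 + 1936638.76 = 638.5 m.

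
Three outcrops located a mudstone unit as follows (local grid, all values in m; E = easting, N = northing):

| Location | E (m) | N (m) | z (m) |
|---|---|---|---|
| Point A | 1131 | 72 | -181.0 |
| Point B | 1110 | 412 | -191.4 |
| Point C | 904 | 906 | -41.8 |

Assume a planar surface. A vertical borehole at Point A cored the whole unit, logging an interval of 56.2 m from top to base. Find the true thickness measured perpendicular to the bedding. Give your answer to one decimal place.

Let the plane be z = a·E + b·N + c.
Point B−Point A: −21a + 340b = −10.4;  Point C−Point A: −227a + 834b = 139.2.
Solving gives a = −0.93858, b = −0.08856.
|∇z| = √(a²+b²) = 0.94275, so dip δ = arctan(0.94275) = 43.31°.
True thickness = vertical thickness × cos δ = 56.2 × cos 43.31° = 40.9 m.

40.9 m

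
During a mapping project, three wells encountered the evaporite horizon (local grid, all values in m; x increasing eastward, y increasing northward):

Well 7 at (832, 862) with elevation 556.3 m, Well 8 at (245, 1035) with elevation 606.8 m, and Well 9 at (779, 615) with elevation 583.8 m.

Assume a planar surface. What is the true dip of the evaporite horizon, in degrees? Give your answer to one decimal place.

Two edge vectors: Well 7→Well 8 = (-587, 173, 50.5), Well 7→Well 9 = (-53, -247, 27.5).
Normal n = (Well 7→Well 8) × (Well 7→Well 9) = (17231, 13466, 154158).
So ∂z/∂x = −n_x/n_z = −0.11177 and ∂z/∂y = −n_y/n_z = −0.08735.
Gradient magnitude |∇z| = √(a² + b²) = √(0.01249 + 0.00763) = 0.14186.
True dip = arctan(0.14186) = 8.1°, dipping toward NE (azimuth ≈ 052°).

8.1°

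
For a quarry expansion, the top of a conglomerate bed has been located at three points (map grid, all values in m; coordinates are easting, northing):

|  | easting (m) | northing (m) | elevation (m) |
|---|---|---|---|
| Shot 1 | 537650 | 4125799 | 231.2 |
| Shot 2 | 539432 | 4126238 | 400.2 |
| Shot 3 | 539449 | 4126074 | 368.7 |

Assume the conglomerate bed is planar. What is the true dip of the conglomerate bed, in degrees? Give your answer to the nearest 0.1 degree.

Let the plane be z = a·easting + b·northing + c.
Shot 2−Shot 1: 1782a + 439b = 169;  Shot 3−Shot 1: 1799a + 275b = 137.5.
Solving gives a = 0.04634, b = 0.19688.
Gradient magnitude |∇z| = √(a² + b²) = √(0.00215 + 0.03876) = 0.20226.
True dip = arctan(0.20226) = 11.4°, dipping toward SSW (azimuth ≈ 193°).

11.4°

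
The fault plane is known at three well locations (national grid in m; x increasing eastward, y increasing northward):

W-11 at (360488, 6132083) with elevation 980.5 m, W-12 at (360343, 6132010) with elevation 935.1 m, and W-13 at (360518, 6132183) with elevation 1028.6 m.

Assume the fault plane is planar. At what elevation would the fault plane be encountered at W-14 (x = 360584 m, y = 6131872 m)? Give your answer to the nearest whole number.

892 m

Let the plane be z = a·x + b·y + c.
W-12−W-11: −145a − 73b = −45.4;  W-13−W-11: 30a + 100b = 48.1.
Solving gives a = 0.08356621, b = 0.45593014.
Then c = 980.5 − a·360488 − b·6132083 = −2824945.56.
At (360584, 6131872): z = 30132.6 + 2795705.2 − 2824945.56 = 892.3 m.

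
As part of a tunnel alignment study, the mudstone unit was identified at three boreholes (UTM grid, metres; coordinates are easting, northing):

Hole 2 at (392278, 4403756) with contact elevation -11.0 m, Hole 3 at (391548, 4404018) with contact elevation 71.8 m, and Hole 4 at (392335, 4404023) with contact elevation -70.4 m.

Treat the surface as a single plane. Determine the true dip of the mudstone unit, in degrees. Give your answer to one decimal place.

14.4°

Two edge vectors: Hole 2→Hole 3 = (-730, 262, 82.8), Hole 2→Hole 4 = (57, 267, -59.4).
Normal n = (Hole 2→Hole 3) × (Hole 2→Hole 4) = (-37670.4, -38642.4, -209844).
So ∂z/∂easting = −n_x/n_z = −0.17952 and ∂z/∂northing = −n_y/n_z = −0.18415.
Gradient magnitude |∇z| = √(a² + b²) = √(0.03223 + 0.03391) = 0.25717.
True dip = arctan(0.25717) = 14.4°, dipping toward NE (azimuth ≈ 044°).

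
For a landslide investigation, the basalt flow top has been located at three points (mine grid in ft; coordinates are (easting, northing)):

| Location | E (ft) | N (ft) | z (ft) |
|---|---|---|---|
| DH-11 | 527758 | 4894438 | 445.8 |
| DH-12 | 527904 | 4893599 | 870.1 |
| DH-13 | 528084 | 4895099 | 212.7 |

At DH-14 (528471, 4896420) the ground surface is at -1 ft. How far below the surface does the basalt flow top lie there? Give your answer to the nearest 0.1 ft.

Two edge vectors: DH-11→DH-12 = (146, -839, 424.3), DH-11→DH-13 = (326, 661, -233.1).
Normal n = (DH-11→DH-12) × (DH-11→DH-13) = (-84891.4, 172354.4, 370020).
So ∂z/∂E = −n_x/n_z = 0.229423815 and ∂z/∂N = −n_y/n_z = −0.465797524.
Intercept c from DH-11: 445.8 − 121080.25 + 2279817.10 = 2159182.65.
At (528471, 4896420): z_contact = 121243.83 − 2280740.31 + 2159182.65 = -313.83 ft.
Depth below ground = -1 − (-313.83) = 312.8 ft.

312.8 ft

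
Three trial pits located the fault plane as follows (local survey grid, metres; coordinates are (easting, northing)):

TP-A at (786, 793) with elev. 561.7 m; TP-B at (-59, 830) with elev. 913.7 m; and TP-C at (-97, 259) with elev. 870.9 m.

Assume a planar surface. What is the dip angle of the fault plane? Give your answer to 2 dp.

Two edge vectors: TP-A→TP-B = (-845, 37, 352), TP-A→TP-C = (-883, -534, 309.2).
Normal n = (TP-A→TP-B) × (TP-A→TP-C) = (199408.4, -49542, 483901).
So ∂z/∂E = −n_x/n_z = −0.41209 and ∂z/∂N = −n_y/n_z = 0.10238.
Gradient magnitude |∇z| = √(a² + b²) = √(0.16981 + 0.01048) = 0.42461.
True dip = arctan(0.42461) = 23.01°, dipping toward ESE (azimuth ≈ 104°).

23.01°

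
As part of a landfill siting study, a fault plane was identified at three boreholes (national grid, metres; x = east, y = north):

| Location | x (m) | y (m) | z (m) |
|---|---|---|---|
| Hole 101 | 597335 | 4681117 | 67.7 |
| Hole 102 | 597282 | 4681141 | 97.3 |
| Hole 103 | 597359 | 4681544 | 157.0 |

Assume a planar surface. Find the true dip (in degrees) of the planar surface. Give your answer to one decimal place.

Two edge vectors: Hole 101→Hole 102 = (-53, 24, 29.6), Hole 101→Hole 103 = (24, 427, 89.3).
Normal n = (Hole 101→Hole 102) × (Hole 101→Hole 103) = (-10496, 5443.3, -23207).
So ∂z/∂x = −n_x/n_z = −0.45228 and ∂z/∂y = −n_y/n_z = 0.23455.
Gradient magnitude |∇z| = √(a² + b²) = √(0.20455 + 0.05502) = 0.50948.
True dip = arctan(0.50948) = 27.0°, dipping toward ESE (azimuth ≈ 117°).

27.0°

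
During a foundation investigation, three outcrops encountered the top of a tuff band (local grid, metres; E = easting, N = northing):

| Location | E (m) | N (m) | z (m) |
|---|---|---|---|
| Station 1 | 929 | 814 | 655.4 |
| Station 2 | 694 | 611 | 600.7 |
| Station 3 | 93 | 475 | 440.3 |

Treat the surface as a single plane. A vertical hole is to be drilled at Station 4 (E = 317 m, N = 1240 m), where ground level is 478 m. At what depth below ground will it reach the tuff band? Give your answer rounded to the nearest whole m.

Two edge vectors: Station 1→Station 2 = (-235, -203, -54.7), Station 1→Station 3 = (-836, -339, -215.1).
Normal n = (Station 1→Station 2) × (Station 1→Station 3) = (25122, -4819.3, -90043).
So ∂z/∂E = −n_x/n_z = 0.27900 and ∂z/∂N = −n_y/n_z = −0.05352.
Intercept c from Station 1: 655.4 − 259.19 + 43.57 = 439.78.
At (317, 1240): z_contact = 88.4 − 66.4 + 439.78 = 461.9 m.
Depth below ground = 478 − 461.9 = 16 m.

16 m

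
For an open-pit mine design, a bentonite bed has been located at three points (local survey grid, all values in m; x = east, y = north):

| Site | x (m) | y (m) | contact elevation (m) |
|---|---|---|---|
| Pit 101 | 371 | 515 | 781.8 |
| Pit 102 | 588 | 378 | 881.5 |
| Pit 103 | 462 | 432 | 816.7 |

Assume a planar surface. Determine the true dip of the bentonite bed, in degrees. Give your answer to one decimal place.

Two edge vectors: Pit 101→Pit 102 = (217, -137, 99.7), Pit 101→Pit 103 = (91, -83, 34.9).
Normal n = (Pit 101→Pit 102) × (Pit 101→Pit 103) = (3493.8, 1499.4, -5544).
So ∂z/∂x = −n_x/n_z = 0.63019 and ∂z/∂y = −n_y/n_z = 0.27045.
Gradient magnitude |∇z| = √(a² + b²) = √(0.39715 + 0.07315) = 0.68578.
True dip = arctan(0.68578) = 34.4°, dipping toward WSW (azimuth ≈ 247°).

34.4°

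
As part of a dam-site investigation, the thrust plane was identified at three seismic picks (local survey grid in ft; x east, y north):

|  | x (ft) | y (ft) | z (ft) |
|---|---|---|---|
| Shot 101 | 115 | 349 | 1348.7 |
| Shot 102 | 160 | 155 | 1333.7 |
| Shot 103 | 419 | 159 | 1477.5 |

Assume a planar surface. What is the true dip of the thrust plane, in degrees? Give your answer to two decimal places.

Let the plane be z = a·x + b·y + c.
Shot 102−Shot 101: 45a − 194b = −15;  Shot 103−Shot 101: 304a − 190b = 128.8.
Solving gives a = 0.55204, b = 0.20537.
Gradient magnitude |∇z| = √(a² + b²) = √(0.30475 + 0.04218) = 0.58900.
True dip = arctan(0.58900) = 30.50°, dipping toward WSW (azimuth ≈ 250°).

30.50°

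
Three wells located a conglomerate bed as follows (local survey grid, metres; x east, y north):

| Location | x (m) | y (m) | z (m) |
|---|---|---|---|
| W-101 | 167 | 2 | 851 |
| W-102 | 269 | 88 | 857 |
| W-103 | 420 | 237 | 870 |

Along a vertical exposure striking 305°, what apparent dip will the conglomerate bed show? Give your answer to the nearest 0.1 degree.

10.9°

Let the plane be z = a·x + b·y + c.
W-102−W-101: 102a + 86b = 6;  W-103−W-101: 253a + 235b = 19.
Solving gives a = −0.10127, b = 0.18987.
Unit vector along 305° is (sin 305°, cos 305°) = (-0.8192, 0.5736).
Slope in that direction = a·(-0.8192) + b·(0.5736) = 0.19186.
Apparent dip = arctan|0.19186| = 10.9° (true dip is 12.1°, so apparent ≤ true as expected).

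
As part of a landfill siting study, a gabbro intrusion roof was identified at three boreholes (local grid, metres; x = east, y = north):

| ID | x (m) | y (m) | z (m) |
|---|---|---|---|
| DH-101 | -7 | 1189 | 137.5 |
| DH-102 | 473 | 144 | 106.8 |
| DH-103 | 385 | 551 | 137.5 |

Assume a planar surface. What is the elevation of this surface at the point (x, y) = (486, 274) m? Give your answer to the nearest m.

124 m

Two edge vectors: DH-101→DH-102 = (480, -1045, -30.7), DH-101→DH-103 = (392, -638, 0).
Normal n = (DH-101→DH-102) × (DH-101→DH-103) = (-19586.6, -12034.4, 103400).
So ∂z/∂x = −n_x/n_z = 0.18943 and ∂z/∂y = −n_y/n_z = 0.11639.
Intercept c from DH-101: 137.5 + 1.33 − 138.38 = 0.44.
At (486, 274): z = 92.1 + 31.9 + 0.44 = 124.4 m.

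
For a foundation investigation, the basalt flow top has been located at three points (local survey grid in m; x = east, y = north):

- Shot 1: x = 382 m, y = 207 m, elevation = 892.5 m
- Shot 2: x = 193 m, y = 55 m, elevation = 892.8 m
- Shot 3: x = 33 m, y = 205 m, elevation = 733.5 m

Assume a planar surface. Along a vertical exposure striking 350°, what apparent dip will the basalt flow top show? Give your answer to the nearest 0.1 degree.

Two edge vectors: Shot 1→Shot 2 = (-189, -152, 0.3), Shot 1→Shot 3 = (-349, -2, -159).
Normal n = (Shot 1→Shot 2) × (Shot 1→Shot 3) = (24168.6, -30155.7, -52670).
So ∂z/∂x = −n_x/n_z = 0.45887 and ∂z/∂y = −n_y/n_z = −0.57254.
Unit vector along 350° is (sin 350°, cos 350°) = (-0.1736, 0.9848).
Slope in that direction = a·(-0.1736) + b·(0.9848) = −0.64352.
Apparent dip = arctan|0.64352| = 32.8° (true dip is 36.3°, so apparent ≤ true as expected).

32.8°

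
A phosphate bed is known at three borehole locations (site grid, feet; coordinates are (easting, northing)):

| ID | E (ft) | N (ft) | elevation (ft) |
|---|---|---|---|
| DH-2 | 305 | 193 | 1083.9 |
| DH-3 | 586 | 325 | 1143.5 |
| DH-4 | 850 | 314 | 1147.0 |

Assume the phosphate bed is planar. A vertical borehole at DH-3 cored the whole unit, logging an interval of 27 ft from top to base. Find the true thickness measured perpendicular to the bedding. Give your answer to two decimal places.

Let the plane be z = a·E + b·N + c.
DH-3−DH-2: 281a + 132b = 59.6;  DH-4−DH-2: 545a + 121b = 63.1.
Solving gives a = 0.02946, b = 0.38881.
|∇z| = √(a²+b²) = 0.38992, so dip δ = arctan(0.38992) = 21.30°.
True thickness = vertical thickness × cos δ = 27 × cos 21.30° = 25.16 ft.

25.16 ft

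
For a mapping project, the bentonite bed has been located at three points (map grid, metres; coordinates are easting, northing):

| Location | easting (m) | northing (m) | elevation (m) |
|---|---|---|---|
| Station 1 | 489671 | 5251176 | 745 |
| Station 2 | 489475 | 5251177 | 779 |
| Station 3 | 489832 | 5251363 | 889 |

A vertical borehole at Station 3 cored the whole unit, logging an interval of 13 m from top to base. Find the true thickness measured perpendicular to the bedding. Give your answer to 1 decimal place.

Two edge vectors: Station 1→Station 2 = (-196, 1, 34), Station 1→Station 3 = (161, 187, 144).
Normal n = (Station 1→Station 2) × (Station 1→Station 3) = (-6214, 33698, -36813).
So ∂z/∂easting = −n_x/n_z = −0.16880 and ∂z/∂northing = −n_y/n_z = 0.91538.
|∇z| = √(a²+b²) = 0.93082, so dip δ = arctan(0.93082) = 42.95°.
True thickness = vertical thickness × cos δ = 13 × cos 42.95° = 9.5 m.

9.5 m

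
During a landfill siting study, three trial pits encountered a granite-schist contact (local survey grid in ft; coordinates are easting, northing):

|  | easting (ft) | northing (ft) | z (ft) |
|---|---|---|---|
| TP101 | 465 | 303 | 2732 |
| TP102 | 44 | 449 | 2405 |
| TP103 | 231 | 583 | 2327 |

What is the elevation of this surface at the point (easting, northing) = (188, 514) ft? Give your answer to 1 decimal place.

Two edge vectors: TP101→TP102 = (-421, 146, -327), TP101→TP103 = (-234, 280, -405).
Normal n = (TP101→TP102) × (TP101→TP103) = (32430, -93987, -83716).
So ∂z/∂easting = −n_x/n_z = 0.38738 and ∂z/∂northing = −n_y/n_z = −1.12269.
Intercept c from TP101: 2732 − 180.13 + 340.17 = 2892.04.
At (188, 514): z = 72.8 − 577.1 + 2892.04 = 2387.8 ft.

2387.8 ft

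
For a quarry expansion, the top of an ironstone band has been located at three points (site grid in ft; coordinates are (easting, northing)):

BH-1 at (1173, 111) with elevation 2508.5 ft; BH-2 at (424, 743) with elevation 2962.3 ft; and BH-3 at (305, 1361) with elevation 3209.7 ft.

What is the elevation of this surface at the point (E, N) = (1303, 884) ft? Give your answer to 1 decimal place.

Two edge vectors: BH-1→BH-2 = (-749, 632, 453.8), BH-1→BH-3 = (-868, 1250, 701.2).
Normal n = (BH-1→BH-2) × (BH-1→BH-3) = (-124091.6, 131300.4, -387674).
So ∂z/∂E = −n_x/n_z = −0.320093 and ∂z/∂N = −n_y/n_z = 0.338688.
Intercept c from BH-1: 2508.5 + 375.47 − 37.59 = 2846.37.
At (1303, 884): z = −417.1 + 299.4 + 2846.37 = 2728.7 ft.

2728.7 ft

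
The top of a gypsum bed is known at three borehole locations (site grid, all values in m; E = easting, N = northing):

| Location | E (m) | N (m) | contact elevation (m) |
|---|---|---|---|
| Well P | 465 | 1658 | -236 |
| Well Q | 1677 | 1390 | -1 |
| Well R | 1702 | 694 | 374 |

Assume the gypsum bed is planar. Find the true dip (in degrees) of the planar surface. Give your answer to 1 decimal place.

28.4°

Two edge vectors: Well P→Well Q = (1212, -268, 235), Well P→Well R = (1237, -964, 610).
Normal n = (Well P→Well Q) × (Well P→Well R) = (63060, -448625, -836852).
So ∂z/∂E = −n_x/n_z = 0.07535 and ∂z/∂N = −n_y/n_z = −0.53609.
Gradient magnitude |∇z| = √(a² + b²) = √(0.00568 + 0.28739) = 0.54136.
True dip = arctan(0.54136) = 28.4°, dipping toward N (azimuth ≈ 352°).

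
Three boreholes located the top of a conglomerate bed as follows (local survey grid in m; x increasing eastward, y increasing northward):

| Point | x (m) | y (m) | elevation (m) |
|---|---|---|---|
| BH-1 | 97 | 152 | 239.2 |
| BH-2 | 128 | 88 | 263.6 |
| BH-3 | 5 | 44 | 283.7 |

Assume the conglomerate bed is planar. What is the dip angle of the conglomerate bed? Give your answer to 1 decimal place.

Two edge vectors: BH-1→BH-2 = (31, -64, 24.4), BH-1→BH-3 = (-92, -108, 44.5).
Normal n = (BH-1→BH-2) × (BH-1→BH-3) = (-212.8, -3624.3, -9236).
So ∂z/∂x = −n_x/n_z = −0.02304 and ∂z/∂y = −n_y/n_z = −0.39241.
Gradient magnitude |∇z| = √(a² + b²) = √(0.00053 + 0.15399) = 0.39309.
True dip = arctan(0.39309) = 21.5°, dipping toward N (azimuth ≈ 003°).

21.5°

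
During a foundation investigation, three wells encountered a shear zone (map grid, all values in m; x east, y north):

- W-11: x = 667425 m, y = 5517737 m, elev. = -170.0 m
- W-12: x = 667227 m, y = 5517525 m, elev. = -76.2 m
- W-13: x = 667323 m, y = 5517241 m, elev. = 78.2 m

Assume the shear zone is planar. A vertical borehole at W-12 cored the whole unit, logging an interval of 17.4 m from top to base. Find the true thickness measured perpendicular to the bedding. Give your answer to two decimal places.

15.42 m

Let the plane be z = a·x + b·y + c.
W-12−W-11: −198a − 212b = 93.8;  W-13−W-11: −102a − 496b = 248.2.
Solving gives a = 0.07957, b = −0.51677.
|∇z| = √(a²+b²) = 0.52286, so dip δ = arctan(0.52286) = 27.60°.
True thickness = vertical thickness × cos δ = 17.4 × cos 27.60° = 15.42 m.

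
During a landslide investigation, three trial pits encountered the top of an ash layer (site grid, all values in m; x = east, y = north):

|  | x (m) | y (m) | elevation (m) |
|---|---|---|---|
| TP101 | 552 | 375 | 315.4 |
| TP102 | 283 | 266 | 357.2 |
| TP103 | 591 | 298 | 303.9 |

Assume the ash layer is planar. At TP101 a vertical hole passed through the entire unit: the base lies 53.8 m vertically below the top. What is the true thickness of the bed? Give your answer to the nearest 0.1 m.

52.9 m

Two edge vectors: TP101→TP102 = (-269, -109, 41.8), TP101→TP103 = (39, -77, -11.5).
Normal n = (TP101→TP102) × (TP101→TP103) = (4472.1, -1463.3, 24964).
So ∂z/∂x = −n_x/n_z = −0.17914 and ∂z/∂y = −n_y/n_z = 0.05862.
|∇z| = √(a²+b²) = 0.18849, so dip δ = arctan(0.18849) = 10.67°.
True thickness = vertical thickness × cos δ = 53.8 × cos 10.67° = 52.9 m.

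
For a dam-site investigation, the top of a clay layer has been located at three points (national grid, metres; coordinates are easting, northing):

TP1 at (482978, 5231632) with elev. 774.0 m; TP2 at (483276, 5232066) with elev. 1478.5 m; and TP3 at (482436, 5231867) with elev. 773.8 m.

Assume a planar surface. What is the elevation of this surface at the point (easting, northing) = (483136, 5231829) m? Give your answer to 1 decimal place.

Two edge vectors: TP1→TP2 = (298, 434, 704.5), TP1→TP3 = (-542, 235, -0.2).
Normal n = (TP1→TP2) × (TP1→TP3) = (-165644.3, -381779.4, 305258).
So ∂z/∂easting = −n_x/n_z = 0.542637048 and ∂z/∂northing = −n_y/n_z = 1.250677787.
Intercept c from TP1: 774 − 262081.76 − 6543085.93 = −6804393.69.
At (483136, 5231829): z = 262167.5 + 6543332.3 − 6804393.69 = 1106.1 m.

1106.1 m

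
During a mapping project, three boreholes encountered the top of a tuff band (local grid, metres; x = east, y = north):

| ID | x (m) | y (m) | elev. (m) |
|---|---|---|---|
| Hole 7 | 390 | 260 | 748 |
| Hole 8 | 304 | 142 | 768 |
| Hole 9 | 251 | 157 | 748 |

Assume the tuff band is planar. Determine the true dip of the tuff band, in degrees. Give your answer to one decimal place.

24.6°

Let the plane be z = a·x + b·y + c.
Hole 8−Hole 7: −86a − 118b = 20;  Hole 9−Hole 7: −139a − 103b = 0.
Solving gives a = 0.27306, b = −0.36850.
Gradient magnitude |∇z| = √(a² + b²) = √(0.07456 + 0.13580) = 0.45865.
True dip = arctan(0.45865) = 24.6°, dipping toward NW (azimuth ≈ 323°).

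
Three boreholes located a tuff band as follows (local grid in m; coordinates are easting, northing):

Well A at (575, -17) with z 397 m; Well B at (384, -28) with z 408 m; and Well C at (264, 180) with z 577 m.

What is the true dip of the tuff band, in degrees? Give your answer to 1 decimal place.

Let the plane be z = a·easting + b·northing + c.
Well B−Well A: −191a − 11b = 11;  Well C−Well A: −311a + 197b = 180.
Solving gives a = −0.10103, b = 0.75421.
Gradient magnitude |∇z| = √(a² + b²) = √(0.01021 + 0.56884) = 0.76095.
True dip = arctan(0.76095) = 37.3°, dipping toward S (azimuth ≈ 172°).

37.3°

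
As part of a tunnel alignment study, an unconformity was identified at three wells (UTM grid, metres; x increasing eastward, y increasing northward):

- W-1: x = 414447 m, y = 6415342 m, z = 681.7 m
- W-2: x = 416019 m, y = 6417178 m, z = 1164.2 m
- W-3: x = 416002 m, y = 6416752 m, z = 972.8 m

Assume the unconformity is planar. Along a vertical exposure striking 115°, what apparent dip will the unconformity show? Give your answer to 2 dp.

Two edge vectors: W-1→W-2 = (1572, 1836, 482.5), W-1→W-3 = (1555, 1410, 291.1).
Normal n = (W-1→W-2) × (W-1→W-3) = (-145865.4, 292678.3, -638460).
So ∂z/∂x = −n_x/n_z = −0.22846 and ∂z/∂y = −n_y/n_z = 0.45841.
Unit vector along 115° is (sin 115°, cos 115°) = (0.9063, -0.4226).
Slope in that direction = a·(0.9063) + b·(-0.4226) = −0.40079.
Apparent dip = arctan|0.40079| = 21.84° (true dip is 27.1°, so apparent ≤ true as expected).

21.84°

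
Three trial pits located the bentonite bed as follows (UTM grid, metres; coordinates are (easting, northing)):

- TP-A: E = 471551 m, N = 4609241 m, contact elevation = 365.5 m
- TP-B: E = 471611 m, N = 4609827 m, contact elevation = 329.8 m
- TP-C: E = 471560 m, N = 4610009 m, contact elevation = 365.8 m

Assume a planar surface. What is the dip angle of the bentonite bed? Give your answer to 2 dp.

Let the plane be z = a·E + b·N + c.
TP-B−TP-A: 60a + 586b = −35.7;  TP-C−TP-A: 9a + 768b = 0.3.
Solving gives a = −0.67621, b = 0.00831.
Gradient magnitude |∇z| = √(a² + b²) = √(0.45726 + 0.00007) = 0.67626.
True dip = arctan(0.67626) = 34.07°, dipping toward E (azimuth ≈ 091°).

34.07°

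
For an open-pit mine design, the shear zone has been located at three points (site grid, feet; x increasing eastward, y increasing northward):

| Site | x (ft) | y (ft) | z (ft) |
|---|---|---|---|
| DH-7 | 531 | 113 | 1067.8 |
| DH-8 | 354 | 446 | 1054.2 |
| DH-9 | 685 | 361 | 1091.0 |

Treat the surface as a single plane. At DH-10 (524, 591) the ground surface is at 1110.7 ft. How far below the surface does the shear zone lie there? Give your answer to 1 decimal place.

Two edge vectors: DH-7→DH-8 = (-177, 333, -13.6), DH-7→DH-9 = (154, 248, 23.2).
Normal n = (DH-7→DH-8) × (DH-7→DH-9) = (11098.4, 2012, -95178).
So ∂z/∂x = −n_x/n_z = 0.11661 and ∂z/∂y = −n_y/n_z = 0.02114.
Intercept c from DH-7: 1067.8 − 61.92 − 2.39 = 1003.49.
At (524, 591): z_contact = 61.10 + 12.49 + 1003.49 = 1077.09 ft.
Depth below ground = 1110.7 − 1077.09 = 33.6 ft.

33.6 ft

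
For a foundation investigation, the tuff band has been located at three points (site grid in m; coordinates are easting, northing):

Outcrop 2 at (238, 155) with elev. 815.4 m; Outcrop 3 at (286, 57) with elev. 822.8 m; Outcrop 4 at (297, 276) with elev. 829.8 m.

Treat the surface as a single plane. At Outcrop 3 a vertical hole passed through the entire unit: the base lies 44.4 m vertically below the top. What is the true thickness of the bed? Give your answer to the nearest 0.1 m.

Two edge vectors: Outcrop 2→Outcrop 3 = (48, -98, 7.4), Outcrop 2→Outcrop 4 = (59, 121, 14.4).
Normal n = (Outcrop 2→Outcrop 3) × (Outcrop 2→Outcrop 4) = (-2306.6, -254.6, 11590).
So ∂z/∂easting = −n_x/n_z = 0.19902 and ∂z/∂northing = −n_y/n_z = 0.02197.
|∇z| = √(a²+b²) = 0.20023, so dip δ = arctan(0.20023) = 11.32°.
True thickness = vertical thickness × cos δ = 44.4 × cos 11.32° = 43.5 m.

43.5 m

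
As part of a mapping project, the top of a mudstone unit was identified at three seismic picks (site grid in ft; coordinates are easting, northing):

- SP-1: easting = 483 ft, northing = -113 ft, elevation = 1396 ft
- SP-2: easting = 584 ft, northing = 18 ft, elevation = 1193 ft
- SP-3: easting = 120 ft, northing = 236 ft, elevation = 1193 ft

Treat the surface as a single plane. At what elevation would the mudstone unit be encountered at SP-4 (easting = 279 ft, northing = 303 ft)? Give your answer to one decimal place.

Let the plane be z = a·easting + b·northing + c.
SP-2−SP-1: 101a + 131b = −203;  SP-3−SP-1: −363a + 349b = −203.
Solving gives a = −0.53446, b = −1.13756.
Then c = 1396 − a·483 − b·-113 = 1525.60.
At (279, 303): z = −149.1 − 344.7 + 1525.60 = 1031.8 ft.

1031.8 ft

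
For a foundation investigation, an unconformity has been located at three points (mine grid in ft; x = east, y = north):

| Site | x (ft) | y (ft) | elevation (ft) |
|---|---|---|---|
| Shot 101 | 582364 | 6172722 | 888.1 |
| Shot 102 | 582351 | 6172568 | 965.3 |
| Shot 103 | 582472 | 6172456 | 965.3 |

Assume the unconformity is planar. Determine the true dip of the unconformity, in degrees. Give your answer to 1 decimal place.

Let the plane be z = a·x + b·y + c.
Shot 102−Shot 101: −13a − 154b = 77.2;  Shot 103−Shot 101: 108a − 266b = 77.2.
Solving gives a = −0.43038, b = −0.46497.
Gradient magnitude |∇z| = √(a² + b²) = √(0.18523 + 0.21619) = 0.63358.
True dip = arctan(0.63358) = 32.4°, dipping toward NE (azimuth ≈ 043°).

32.4°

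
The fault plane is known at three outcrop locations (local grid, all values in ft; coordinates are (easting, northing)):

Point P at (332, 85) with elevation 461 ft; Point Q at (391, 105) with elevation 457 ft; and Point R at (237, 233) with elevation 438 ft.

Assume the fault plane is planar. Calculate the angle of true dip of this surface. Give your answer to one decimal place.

9.3°

Two edge vectors: Point P→Point Q = (59, 20, -4), Point P→Point R = (-95, 148, -23).
Normal n = (Point P→Point Q) × (Point P→Point R) = (132, 1737, 10632).
So ∂z/∂E = −n_x/n_z = −0.01242 and ∂z/∂N = −n_y/n_z = −0.16337.
Gradient magnitude |∇z| = √(a² + b²) = √(0.00015 + 0.02669) = 0.16385.
True dip = arctan(0.16385) = 9.3°, dipping toward N (azimuth ≈ 004°).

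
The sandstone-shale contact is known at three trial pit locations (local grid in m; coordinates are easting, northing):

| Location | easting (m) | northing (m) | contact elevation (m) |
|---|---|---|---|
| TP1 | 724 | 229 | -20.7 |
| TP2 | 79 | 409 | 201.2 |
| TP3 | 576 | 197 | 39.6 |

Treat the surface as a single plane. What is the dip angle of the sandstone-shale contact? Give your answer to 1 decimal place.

21.8°

Two edge vectors: TP1→TP2 = (-645, 180, 221.9), TP1→TP3 = (-148, -32, 60.3).
Normal n = (TP1→TP2) × (TP1→TP3) = (17954.8, 6052.3, 47280).
So ∂z/∂easting = −n_x/n_z = −0.37975 and ∂z/∂northing = −n_y/n_z = −0.12801.
Gradient magnitude |∇z| = √(a² + b²) = √(0.14421 + 0.01639) = 0.40075.
True dip = arctan(0.40075) = 21.8°, dipping toward ENE (azimuth ≈ 071°).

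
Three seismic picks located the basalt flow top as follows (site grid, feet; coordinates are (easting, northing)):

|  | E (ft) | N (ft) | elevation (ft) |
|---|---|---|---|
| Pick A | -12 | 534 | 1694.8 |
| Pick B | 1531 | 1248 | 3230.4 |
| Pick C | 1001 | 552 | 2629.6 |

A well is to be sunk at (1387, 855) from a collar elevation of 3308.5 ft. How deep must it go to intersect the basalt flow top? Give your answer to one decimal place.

274.5 ft

Let the plane be z = a·E + b·N + c.
Pick B−Pick A: 1543a + 714b = 1535.6;  Pick C−Pick A: 1013a + 18b = 934.8.
Solving gives a = 0.919912, b = 0.162710.
Then c = 1694.8 − a·-12 − b·534 = 1618.95.
At (1387, 855): z_contact = 1275.92 + 139.12 + 1618.95 = 3033.99 ft.
Depth below ground = 3308.5 − 3033.99 = 274.5 ft.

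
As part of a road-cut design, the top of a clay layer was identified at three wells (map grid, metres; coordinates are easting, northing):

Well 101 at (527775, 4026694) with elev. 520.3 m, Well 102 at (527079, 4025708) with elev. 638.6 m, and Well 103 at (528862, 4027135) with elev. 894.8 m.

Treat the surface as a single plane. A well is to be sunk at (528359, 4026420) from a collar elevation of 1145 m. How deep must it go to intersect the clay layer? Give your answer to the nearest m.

Let the plane be z = a·easting + b·northing + c.
Well 102−Well 101: −696a − 986b = 118.3;  Well 103−Well 101: 1087a + 441b = 374.5.
Solving gives a = 0.55099628, b = −0.50891827.
Then c = 520.3 − a·527775 − b·4026694 = 1758976.37.
At (528359, 4026420): z_contact = 291123.8 − 2049118.7 + 1758976.37 = 981.5 m.
Depth below ground = 1145 − 981.5 = 163 m.

163 m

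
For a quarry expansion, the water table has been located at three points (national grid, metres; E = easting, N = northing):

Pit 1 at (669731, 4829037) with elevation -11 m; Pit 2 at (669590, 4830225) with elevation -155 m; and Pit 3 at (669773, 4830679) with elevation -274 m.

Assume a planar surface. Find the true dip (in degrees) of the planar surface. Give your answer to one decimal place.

17.2°

Let the plane be z = a·E + b·N + c.
Pit 2−Pit 1: −141a + 1188b = −144;  Pit 3−Pit 1: 42a + 1642b = −263.
Solving gives a = −0.27005, b = −0.15326.
Gradient magnitude |∇z| = √(a² + b²) = √(0.07293 + 0.02349) = 0.31051.
True dip = arctan(0.31051) = 17.2°, dipping toward ENE (azimuth ≈ 060°).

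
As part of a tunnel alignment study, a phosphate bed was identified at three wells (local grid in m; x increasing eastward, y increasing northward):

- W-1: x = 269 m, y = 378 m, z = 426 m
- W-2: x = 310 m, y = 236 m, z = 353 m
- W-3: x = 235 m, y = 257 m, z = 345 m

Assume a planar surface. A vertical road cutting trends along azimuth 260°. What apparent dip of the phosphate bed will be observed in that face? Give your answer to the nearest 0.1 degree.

Two edge vectors: W-1→W-2 = (41, -142, -73), W-1→W-3 = (-34, -121, -81).
Normal n = (W-1→W-2) × (W-1→W-3) = (2669, 5803, -9789).
So ∂z/∂x = −n_x/n_z = 0.27265 and ∂z/∂y = −n_y/n_z = 0.59281.
Unit vector along 260° is (sin 260°, cos 260°) = (-0.9848, -0.1736).
Slope in that direction = a·(-0.9848) + b·(-0.1736) = −0.37145.
Apparent dip = arctan|0.37145| = 20.4° (true dip is 33.1°, so apparent ≤ true as expected).

20.4°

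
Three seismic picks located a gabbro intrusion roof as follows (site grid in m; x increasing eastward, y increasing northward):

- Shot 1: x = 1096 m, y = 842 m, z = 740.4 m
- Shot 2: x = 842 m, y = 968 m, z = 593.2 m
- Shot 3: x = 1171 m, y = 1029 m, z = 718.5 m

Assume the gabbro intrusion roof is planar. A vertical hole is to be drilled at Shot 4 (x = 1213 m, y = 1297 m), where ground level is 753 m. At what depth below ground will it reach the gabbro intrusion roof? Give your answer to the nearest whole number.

94 m

Two edge vectors: Shot 1→Shot 2 = (-254, 126, -147.2), Shot 1→Shot 3 = (75, 187, -21.9).
Normal n = (Shot 1→Shot 2) × (Shot 1→Shot 3) = (24767, -16602.6, -56948).
So ∂z/∂x = −n_x/n_z = 0.43491 and ∂z/∂y = −n_y/n_z = −0.29154.
Intercept c from Shot 1: 740.4 − 476.66 + 245.48 = 509.22.
At (1213, 1297): z_contact = 527.5 − 378.1 + 509.22 = 658.6 m.
Depth below ground = 753 − 658.6 = 94 m.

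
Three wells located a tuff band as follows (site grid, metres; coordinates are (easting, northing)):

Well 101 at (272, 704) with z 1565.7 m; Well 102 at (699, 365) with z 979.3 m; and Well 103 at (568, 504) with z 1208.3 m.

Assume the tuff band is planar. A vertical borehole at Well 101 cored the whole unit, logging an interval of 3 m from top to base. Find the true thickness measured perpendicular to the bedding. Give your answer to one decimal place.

1.7 m

Let the plane be z = a·E + b·N + c.
Well 102−Well 101: 427a − 339b = −586.4;  Well 103−Well 101: 296a − 200b = −357.4.
Solving gives a = −0.25954, b = 1.40288.
|∇z| = √(a²+b²) = 1.42668, so dip δ = arctan(1.42668) = 54.97°.
True thickness = vertical thickness × cos δ = 3 × cos 54.97° = 1.7 m.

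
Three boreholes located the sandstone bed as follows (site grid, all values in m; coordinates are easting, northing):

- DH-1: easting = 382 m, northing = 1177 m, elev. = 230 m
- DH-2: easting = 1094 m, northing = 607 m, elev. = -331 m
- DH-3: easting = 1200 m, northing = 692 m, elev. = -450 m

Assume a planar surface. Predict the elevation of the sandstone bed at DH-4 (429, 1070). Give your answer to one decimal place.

207.5 m

Two edge vectors: DH-1→DH-2 = (712, -570, -561), DH-1→DH-3 = (818, -485, -680).
Normal n = (DH-1→DH-2) × (DH-1→DH-3) = (115515, 25262, 120940).
So ∂z/∂easting = −n_x/n_z = −0.955143 and ∂z/∂northing = −n_y/n_z = −0.208880.
Intercept c from DH-1: 230 + 364.86 + 245.85 = 840.72.
At (429, 1070): z = −409.8 − 223.5 + 840.72 = 207.5 m.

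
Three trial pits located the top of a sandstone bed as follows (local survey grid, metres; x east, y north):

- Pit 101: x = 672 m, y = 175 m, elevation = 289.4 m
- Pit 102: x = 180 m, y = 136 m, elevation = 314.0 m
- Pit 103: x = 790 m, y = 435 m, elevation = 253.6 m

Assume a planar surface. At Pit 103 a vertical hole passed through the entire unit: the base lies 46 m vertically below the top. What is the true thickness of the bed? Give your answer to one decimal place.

45.6 m

Let the plane be z = a·x + b·y + c.
Pit 102−Pit 101: −492a − 39b = 24.6;  Pit 103−Pit 101: 118a + 260b = −35.8.
Solving gives a = −0.04054, b = −0.11929.
|∇z| = √(a²+b²) = 0.12599, so dip δ = arctan(0.12599) = 7.18°.
True thickness = vertical thickness × cos δ = 46 × cos 7.18° = 45.6 m.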